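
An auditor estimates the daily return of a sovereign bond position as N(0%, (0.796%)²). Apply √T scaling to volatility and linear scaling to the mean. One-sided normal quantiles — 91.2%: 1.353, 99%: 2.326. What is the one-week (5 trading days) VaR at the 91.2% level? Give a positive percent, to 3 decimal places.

2.408%

σ_{5d} = 0.796% × √5 = 1.780%.
VaR = 1.353 × 1.780% = 2.408%.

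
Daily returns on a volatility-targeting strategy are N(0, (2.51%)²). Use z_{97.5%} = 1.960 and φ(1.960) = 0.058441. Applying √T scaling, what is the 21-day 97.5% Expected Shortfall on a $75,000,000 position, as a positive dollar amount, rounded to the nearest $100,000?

$20,200,000

σ_{21d} = 2.51% × √21 = 11.502%.
ES multiplier = φ(z)/(1−α) = 0.058441/0.025 = 2.338.
ES = 11.502% × 2.338 = 26.892%; on $75,000,000: $20,169,000.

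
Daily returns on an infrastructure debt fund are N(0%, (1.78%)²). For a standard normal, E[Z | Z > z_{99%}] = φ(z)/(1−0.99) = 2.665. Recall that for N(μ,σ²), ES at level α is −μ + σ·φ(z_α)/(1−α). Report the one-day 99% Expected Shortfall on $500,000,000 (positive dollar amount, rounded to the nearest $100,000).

$23,700,000

ES = 1.78% × 2.665 = 4.744%.
On $500,000,000: 0.04744 × $500,000,000 = $23,720,000.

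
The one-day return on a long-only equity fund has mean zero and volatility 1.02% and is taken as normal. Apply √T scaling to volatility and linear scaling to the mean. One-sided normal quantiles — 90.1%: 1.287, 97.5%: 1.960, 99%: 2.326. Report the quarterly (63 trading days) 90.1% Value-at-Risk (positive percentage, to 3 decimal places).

10.420%

σ_{63d} = 1.02% × √63 = 8.096%.
VaR = 1.287 × 8.096% = 10.420%.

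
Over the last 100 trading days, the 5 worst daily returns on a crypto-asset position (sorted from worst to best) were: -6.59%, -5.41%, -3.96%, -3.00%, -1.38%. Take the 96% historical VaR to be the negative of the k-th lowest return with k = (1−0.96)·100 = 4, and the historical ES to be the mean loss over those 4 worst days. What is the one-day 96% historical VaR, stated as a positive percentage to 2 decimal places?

k = 4; the 4th lowest return is -3.00%, so VaR = 3.00%.

3.00%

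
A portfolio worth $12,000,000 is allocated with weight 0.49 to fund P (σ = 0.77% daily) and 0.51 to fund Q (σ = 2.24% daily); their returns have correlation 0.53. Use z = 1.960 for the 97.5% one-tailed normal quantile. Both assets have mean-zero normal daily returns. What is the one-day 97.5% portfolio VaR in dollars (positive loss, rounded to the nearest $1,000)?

σ_p² = 0.49²·0.77² + 0.51²·2.24² + 2·0.53·0.49·0.51·0.77·2.24 = 1.9043 (%²).
σ_p = √1.9043 = 1.380%.
VaR = 1.960 × 1.380% = 2.705%; on $12,000,000 that is $324,600.

$325,000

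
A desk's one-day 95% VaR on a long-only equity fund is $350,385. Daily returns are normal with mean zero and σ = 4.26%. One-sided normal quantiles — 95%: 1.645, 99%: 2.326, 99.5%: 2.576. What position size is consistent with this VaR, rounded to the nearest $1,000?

VaR as a fraction of value: z·σ = 1.645 × 4.26% = 7.0077%.
Position = $350,385 / 0.070077 = $5,000,000.

$5,000,000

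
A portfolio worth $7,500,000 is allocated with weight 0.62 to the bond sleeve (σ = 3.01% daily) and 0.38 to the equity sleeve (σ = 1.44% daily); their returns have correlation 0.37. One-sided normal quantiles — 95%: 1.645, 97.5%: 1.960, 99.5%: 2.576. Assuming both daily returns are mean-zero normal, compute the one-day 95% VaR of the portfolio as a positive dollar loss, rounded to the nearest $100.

σ_p² = 0.62²·3.01² + 0.38²·1.44² + 2·0.37·0.62·0.38·3.01·1.44 = 4.5378 (%²).
σ_p = √4.5378 = 2.130%.
VaR = 1.645 × 2.130% = 3.504%; on $7,500,000 that is $262,800.

$262,800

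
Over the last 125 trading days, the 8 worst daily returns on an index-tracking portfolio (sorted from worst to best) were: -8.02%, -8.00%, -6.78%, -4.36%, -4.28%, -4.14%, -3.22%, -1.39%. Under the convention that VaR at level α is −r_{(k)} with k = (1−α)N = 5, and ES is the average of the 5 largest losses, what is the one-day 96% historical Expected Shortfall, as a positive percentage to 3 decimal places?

6.288%

The 5 worst returns sum to -31.44%.
ES = −(-31.44%) / 5 = 6.288%.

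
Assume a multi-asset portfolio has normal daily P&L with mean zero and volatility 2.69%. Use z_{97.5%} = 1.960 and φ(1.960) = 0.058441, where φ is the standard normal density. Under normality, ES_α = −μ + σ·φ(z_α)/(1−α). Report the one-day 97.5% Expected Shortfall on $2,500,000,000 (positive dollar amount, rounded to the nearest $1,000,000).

Tail multiplier: φ(z)/(1−α) = 0.058441 / 0.025 = 2.338.
ES = 2.69% × 2.338 = 6.289%.
On $2,500,000,000: 0.06289 × $2,500,000,000 = $157,225,000.

$157,000,000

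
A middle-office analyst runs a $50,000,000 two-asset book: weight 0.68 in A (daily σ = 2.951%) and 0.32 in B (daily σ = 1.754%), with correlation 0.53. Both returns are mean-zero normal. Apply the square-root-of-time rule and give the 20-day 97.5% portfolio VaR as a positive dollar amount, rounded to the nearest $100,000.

$10,300,000

σ_p = √(0.68²·2.951² + 0.32²·1.754² + 2·0.53·0.68·0.32·2.951·1.754) = 2.353%.
σ_{20d} = 2.353% × √20 = 10.523%.
z(97.5%) = 1.960.
VaR = 1.960 × 10.523% = 20.625%; on $50,000,000 that is $10,312,500.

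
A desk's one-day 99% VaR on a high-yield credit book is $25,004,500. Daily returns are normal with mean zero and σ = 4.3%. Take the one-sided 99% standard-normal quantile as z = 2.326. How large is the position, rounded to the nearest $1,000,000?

$250,000,000

VaR as a fraction of value: z·σ = 2.326 × 4.3% = 10.0018%.
Position = $25,004,500 / 0.100018 = $250,000,000.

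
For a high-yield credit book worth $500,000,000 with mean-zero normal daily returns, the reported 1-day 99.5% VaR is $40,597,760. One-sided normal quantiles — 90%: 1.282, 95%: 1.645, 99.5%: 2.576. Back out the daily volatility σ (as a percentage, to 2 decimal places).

VaR as a fraction: $40,597,760 / $500,000,000 = 8.120%.
σ = VaR / z = 8.120% / 2.576 = 3.152%.

3.15%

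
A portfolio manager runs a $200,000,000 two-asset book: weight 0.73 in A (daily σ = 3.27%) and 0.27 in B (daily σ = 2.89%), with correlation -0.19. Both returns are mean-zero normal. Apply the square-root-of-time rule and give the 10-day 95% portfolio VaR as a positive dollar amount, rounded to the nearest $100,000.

$24,600,000

σ_p = √(0.73²·3.27² + 0.27²·2.89² + 2·-0.19·0.73·0.27·3.27·2.89) = 2.366%.
σ_{10d} = 2.366% × √10 = 7.482%.
z(95%) = 1.645.
VaR = 1.645 × 7.482% = 12.308%; on $200,000,000 that is $24,616,000.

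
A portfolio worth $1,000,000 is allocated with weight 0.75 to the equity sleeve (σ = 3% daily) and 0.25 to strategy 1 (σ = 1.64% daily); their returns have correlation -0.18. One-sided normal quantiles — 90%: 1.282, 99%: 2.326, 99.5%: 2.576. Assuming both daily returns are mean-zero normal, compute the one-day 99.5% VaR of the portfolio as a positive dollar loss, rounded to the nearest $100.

σ_p² = 0.75²·3² + 0.25²·1.64² + 2·-0.18·0.75·0.25·3·1.64 = 4.8985 (%²).
σ_p = √4.8985 = 2.213%.
VaR = 2.576 × 2.213% = 5.701%; on $1,000,000 that is $57,010.

$57,000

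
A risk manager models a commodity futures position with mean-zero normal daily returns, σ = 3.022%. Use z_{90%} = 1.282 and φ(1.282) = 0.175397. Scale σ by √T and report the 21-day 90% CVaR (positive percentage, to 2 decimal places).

24.29%

σ_{21d} = 3.022% × √21 = 13.849%.
ES multiplier = φ(z)/(1−α) = 0.175397/0.1 = 1.754.
ES = 13.849% × 1.754 = 24.291%.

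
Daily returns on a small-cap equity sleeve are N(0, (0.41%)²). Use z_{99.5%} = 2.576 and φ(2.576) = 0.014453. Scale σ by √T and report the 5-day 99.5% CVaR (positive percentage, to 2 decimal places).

2.65%

σ_{5d} = 0.41% × √5 = 0.917%.
ES multiplier = φ(z)/(1−α) = 0.014453/0.005 = 2.891.
ES = 0.917% × 2.891 = 2.651%.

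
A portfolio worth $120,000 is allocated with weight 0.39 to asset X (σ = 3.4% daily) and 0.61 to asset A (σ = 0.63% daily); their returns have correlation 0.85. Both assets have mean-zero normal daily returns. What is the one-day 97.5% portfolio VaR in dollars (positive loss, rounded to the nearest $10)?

$3,920

σ_p² = 0.39²·3.4² + 0.61²·0.63² + 2·0.85·0.39·0.61·3.4·0.63 = 2.7723 (%²).
σ_p = √2.7723 = 1.665%.
At 97.5%, z = 1.960.
VaR = 1.960 × 1.665% = 3.263%; on $120,000 that is $3,916.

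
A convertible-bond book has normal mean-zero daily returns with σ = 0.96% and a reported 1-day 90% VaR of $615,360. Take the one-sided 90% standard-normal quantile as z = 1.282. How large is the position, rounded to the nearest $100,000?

$50,000,000

VaR as a fraction of value: z·σ = 1.282 × 0.96% = 1.23072%.
Position = $615,360 / 0.0123072 = $50,000,000.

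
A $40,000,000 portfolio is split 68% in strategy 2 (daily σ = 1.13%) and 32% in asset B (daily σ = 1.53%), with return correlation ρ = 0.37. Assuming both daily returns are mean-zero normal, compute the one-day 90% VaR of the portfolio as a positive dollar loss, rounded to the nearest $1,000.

$540,000

σ_p² = 0.68²·1.13² + 0.32²·1.53² + 2·0.37·0.68·0.32·1.13·1.53 = 1.1085 (%²).
σ_p = √1.1085 = 1.053%.
At 90%, z = 1.282.
VaR = 1.282 × 1.053% = 1.350%; on $40,000,000 that is $540,000.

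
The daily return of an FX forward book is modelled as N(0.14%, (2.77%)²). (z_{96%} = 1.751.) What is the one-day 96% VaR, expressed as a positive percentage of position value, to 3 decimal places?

4.710%

VaR = −μ + z·σ = −(0.14%) + 1.751 × 2.77% = 4.710%.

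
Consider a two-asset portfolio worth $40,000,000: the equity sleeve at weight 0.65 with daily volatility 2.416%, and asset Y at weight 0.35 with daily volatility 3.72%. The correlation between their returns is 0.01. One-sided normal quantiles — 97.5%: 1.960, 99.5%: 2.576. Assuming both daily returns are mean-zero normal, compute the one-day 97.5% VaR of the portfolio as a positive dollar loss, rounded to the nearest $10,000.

$1,610,000

σ_p² = 0.65²·2.416² + 0.35²·3.72² + 2·0.01·0.65·0.35·2.416·3.72 = 4.2023 (%²).
σ_p = √4.2023 = 2.050%.
VaR = 1.960 × 2.050% = 4.018%; on $40,000,000 that is $1,607,200.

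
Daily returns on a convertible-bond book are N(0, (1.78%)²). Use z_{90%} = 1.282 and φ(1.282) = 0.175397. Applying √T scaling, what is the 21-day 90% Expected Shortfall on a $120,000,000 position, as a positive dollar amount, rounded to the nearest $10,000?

$17,170,000

σ_{21d} = 1.78% × √21 = 8.157%.
ES multiplier = φ(z)/(1−α) = 0.175397/0.1 = 1.754.
ES = 8.157% × 1.754 = 14.307%; on $120,000,000: $17,168,400.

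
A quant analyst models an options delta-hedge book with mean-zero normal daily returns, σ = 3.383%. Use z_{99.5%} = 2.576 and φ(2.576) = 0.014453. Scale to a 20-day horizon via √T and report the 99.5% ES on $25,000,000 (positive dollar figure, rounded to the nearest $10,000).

$10,930,000

σ_{20d} = 3.383% × √20 = 15.129%.
ES multiplier = φ(z)/(1−α) = 0.014453/0.005 = 2.891.
ES = 15.129% × 2.891 = 43.738%; on $25,000,000: $10,934,500.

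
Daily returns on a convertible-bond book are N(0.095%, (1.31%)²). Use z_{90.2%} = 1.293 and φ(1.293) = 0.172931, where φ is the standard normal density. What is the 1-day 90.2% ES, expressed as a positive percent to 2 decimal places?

2.22%

Tail multiplier: φ(z)/(1−α) = 0.172931 / 0.098 = 1.765.
ES = −(0.095%) + 1.31% × 1.765 = 2.217%.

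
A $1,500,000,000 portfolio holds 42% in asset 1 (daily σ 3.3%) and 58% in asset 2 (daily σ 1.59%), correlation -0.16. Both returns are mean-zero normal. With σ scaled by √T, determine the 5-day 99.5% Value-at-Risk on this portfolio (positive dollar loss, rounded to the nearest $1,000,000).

σ_p = √(0.42²·3.3² + 0.58²·1.59² + 2·-0.16·0.42·0.58·3.3·1.59) = 1.537%.
σ_{5d} = 1.537% × √5 = 3.437%.
z(99.5%) = 2.576.
VaR = 2.576 × 3.437% = 8.854%; on $1,500,000,000 that is $132,810,000.

$133,000,000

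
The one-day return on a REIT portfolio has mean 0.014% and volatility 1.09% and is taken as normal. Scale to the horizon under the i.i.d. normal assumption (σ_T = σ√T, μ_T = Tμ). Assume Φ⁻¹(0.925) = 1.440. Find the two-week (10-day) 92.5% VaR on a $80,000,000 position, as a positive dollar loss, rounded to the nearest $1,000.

σ_{10d} = 1.09% × √10 = 3.447%; μ_{10d} = 10 × 0.014% = 0.140%.
VaR = −(0.140%) + 1.440 × 3.447% = 4.824%.
On $80,000,000: 0.04824 × $80,000,000 = $3,859,200.

$3,859,000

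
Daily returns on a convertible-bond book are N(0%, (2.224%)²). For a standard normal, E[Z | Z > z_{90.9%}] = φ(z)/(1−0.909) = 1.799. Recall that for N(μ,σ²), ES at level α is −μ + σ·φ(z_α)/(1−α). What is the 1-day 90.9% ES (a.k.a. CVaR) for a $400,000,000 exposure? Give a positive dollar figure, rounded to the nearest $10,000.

ES = 2.224% × 1.799 = 4.001%.
On $400,000,000: 0.04001 × $400,000,000 = $16,004,000.

$16,000,000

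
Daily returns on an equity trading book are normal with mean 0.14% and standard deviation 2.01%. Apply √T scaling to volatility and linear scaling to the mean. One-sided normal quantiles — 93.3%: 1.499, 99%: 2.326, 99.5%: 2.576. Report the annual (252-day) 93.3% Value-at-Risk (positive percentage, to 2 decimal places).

12.55%

σ_{252d} = 2.01% × √252 = 31.908%; μ_{252d} = 252 × 0.14% = 35.280%.
VaR = −(35.280%) + 1.499 × 31.908% = 12.550%.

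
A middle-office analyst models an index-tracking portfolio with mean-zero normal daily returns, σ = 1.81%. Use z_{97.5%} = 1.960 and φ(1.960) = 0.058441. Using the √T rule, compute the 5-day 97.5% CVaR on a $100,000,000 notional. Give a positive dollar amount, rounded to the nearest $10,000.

$9,460,000

σ_{5d} = 1.81% × √5 = 4.047%.
ES multiplier = φ(z)/(1−α) = 0.058441/0.025 = 2.338.
ES = 4.047% × 2.338 = 9.462%; on $100,000,000: $9,462,000.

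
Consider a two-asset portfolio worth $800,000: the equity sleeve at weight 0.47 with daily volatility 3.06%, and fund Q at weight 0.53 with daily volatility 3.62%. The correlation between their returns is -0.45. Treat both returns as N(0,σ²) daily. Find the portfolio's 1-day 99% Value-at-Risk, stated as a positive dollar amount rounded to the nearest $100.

σ_p² = 0.47²·3.06² + 0.53²·3.62² + 2·-0.45·0.47·0.53·3.06·3.62 = 3.2660 (%²).
σ_p = √3.2660 = 1.807%.
At 99%, z = 2.326.
VaR = 2.326 × 1.807% = 4.203%; on $800,000 that is $33,624.

$33,600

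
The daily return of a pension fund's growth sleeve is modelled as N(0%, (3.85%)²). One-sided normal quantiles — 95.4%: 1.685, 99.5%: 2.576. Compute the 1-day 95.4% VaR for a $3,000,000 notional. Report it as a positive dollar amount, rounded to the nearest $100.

VaR = z·σ = 1.685 × 3.85% = 6.487%.
On $3,000,000: 0.06487 × $3,000,000 = $194,610.

$194,600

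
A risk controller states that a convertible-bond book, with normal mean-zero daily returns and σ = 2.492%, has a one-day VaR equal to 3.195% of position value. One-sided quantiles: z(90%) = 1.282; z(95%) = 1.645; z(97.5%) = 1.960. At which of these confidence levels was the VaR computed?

Implied z = VaR/σ = 3.195 / 2.492 = 1.282.
This matches z(90%) = 1.282.

90%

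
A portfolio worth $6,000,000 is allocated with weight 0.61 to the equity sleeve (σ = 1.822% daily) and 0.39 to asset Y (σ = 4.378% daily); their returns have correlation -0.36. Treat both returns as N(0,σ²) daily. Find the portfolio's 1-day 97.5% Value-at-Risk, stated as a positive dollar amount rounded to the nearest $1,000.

$196,000

σ_p² = 0.61²·1.822² + 0.39²·4.378² + 2·-0.36·0.61·0.39·1.822·4.378 = 2.7842 (%²).
σ_p = √2.7842 = 1.669%.
At 97.5%, z = 1.960.
VaR = 1.960 × 1.669% = 3.271%; on $6,000,000 that is $196,260.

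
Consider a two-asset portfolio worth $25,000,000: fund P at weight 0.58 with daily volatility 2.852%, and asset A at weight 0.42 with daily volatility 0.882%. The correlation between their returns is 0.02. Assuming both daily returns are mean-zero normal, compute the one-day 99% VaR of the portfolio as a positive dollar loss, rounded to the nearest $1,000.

$990,000

σ_p² = 0.58²·2.852² + 0.42²·0.882² + 2·0.02·0.58·0.42·2.852·0.882 = 2.8980 (%²).
σ_p = √2.8980 = 1.702%.
At 99%, z = 2.326.
VaR = 2.326 × 1.702% = 3.959%; on $25,000,000 that is $989,750.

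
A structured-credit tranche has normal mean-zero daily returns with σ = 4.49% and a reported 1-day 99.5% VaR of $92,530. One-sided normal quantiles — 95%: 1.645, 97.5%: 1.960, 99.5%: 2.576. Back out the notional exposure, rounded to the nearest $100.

VaR as a fraction of value: z·σ = 2.576 × 4.49% = 11.5662%.
Position = $92,530 / 0.115662 = $800,001.

$800,000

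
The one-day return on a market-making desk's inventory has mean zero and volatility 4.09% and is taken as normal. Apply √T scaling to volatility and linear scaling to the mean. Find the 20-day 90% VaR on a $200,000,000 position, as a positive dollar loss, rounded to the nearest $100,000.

At 90%, z = 1.282.
σ_{20d} = 4.09% × √20 = 18.291%.
VaR = 1.282 × 18.291% = 23.449%.
On $200,000,000: 0.23449 × $200,000,000 = $46,898,000.

$46,900,000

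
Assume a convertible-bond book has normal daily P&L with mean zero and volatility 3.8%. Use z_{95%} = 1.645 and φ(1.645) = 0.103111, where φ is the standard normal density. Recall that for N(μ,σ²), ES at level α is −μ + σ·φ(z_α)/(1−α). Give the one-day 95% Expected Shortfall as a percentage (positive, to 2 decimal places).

7.84%

Tail multiplier: φ(z)/(1−α) = 0.103111 / 0.05 = 2.062.
ES = 3.8% × 2.062 = 7.836%.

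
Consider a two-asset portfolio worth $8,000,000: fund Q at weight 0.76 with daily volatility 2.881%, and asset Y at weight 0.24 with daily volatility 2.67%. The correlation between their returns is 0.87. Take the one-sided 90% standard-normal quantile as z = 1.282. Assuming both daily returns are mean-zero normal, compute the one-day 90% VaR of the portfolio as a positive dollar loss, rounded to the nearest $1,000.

$284,000

σ_p² = 0.76²·2.881² + 0.24²·2.67² + 2·0.87·0.76·0.24·2.881·2.67 = 7.6461 (%²).
σ_p = √7.6461 = 2.765%.
VaR = 1.282 × 2.765% = 3.545%; on $8,000,000 that is $283,600.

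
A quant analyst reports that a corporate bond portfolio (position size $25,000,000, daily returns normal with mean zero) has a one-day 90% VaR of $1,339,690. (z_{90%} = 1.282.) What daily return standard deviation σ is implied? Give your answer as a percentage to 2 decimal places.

VaR as a fraction: $1,339,690 / $25,000,000 = 5.359%.
σ = VaR / z = 5.359% / 1.282 = 4.180%.

4.18%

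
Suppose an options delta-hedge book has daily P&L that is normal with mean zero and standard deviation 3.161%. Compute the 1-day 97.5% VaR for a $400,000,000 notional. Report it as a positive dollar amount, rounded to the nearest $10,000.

At 97.5% one-sided, z = 1.960.
VaR = z·σ = 1.960 × 3.161% = 6.196%.
On $400,000,000: 0.06196 × $400,000,000 = $24,784,000.

$24,780,000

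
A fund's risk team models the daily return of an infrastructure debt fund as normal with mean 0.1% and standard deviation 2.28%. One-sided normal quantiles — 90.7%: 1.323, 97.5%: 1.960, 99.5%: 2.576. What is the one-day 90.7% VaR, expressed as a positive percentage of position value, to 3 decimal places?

2.916%

VaR = −μ + z·σ = −(0.1%) + 1.323 × 2.28% = 2.916%.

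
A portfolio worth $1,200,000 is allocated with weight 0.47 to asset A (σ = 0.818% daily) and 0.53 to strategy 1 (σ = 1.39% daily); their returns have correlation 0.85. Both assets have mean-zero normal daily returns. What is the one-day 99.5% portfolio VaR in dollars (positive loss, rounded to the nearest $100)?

σ_p² = 0.47²·0.818² + 0.53²·1.39² + 2·0.85·0.47·0.53·0.818·1.39 = 1.1720 (%²).
σ_p = √1.1720 = 1.083%.
At 99.5%, z = 2.576.
VaR = 2.576 × 1.083% = 2.790%; on $1,200,000 that is $33,480.

$33,500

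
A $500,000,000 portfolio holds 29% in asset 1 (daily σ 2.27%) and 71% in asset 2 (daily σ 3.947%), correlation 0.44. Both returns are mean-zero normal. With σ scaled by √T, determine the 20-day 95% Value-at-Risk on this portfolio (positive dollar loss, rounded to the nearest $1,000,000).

σ_p = √(0.29²·2.27² + 0.71²·3.947² + 2·0.44·0.29·0.71·2.27·3.947) = 3.148%.
σ_{20d} = 3.148% × √20 = 14.078%.
z(95%) = 1.645.
VaR = 1.645 × 14.078% = 23.158%; on $500,000,000 that is $115,790,000.

$116,000,000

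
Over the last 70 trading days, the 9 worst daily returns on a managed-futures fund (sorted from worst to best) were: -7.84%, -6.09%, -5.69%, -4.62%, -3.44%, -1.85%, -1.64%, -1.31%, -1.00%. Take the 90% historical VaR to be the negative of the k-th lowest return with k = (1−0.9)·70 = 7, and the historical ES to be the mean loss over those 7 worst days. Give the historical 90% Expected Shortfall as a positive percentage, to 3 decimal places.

The 7 worst returns sum to -31.17%.
ES = −(-31.17%) / 7 = 4.4528…% ≈ 4.453%.

4.453%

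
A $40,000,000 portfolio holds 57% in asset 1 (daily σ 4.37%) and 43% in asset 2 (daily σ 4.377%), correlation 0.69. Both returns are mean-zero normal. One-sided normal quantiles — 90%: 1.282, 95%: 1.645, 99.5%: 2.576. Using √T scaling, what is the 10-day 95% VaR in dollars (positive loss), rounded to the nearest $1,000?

$8,379,000

σ_p = √(0.57²·4.37² + 0.43²·4.377² + 2·0.69·0.57·0.43·4.37·4.377) = 4.027%.
σ_{10d} = 4.027% × √10 = 12.734%.
VaR = 1.645 × 12.734% = 20.947%; on $40,000,000 that is $8,378,800.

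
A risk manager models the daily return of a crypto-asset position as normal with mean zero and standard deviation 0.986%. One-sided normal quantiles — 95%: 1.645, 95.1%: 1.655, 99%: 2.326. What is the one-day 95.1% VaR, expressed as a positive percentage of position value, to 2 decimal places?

VaR = z·σ = 1.655 × 0.986% = 1.632%.

1.63%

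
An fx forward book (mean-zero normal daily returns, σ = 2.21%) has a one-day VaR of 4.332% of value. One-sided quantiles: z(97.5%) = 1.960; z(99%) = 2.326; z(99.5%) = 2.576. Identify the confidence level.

Implied z = VaR/σ = 4.332 / 2.21 = 1.960.
This matches z(97.5%) = 1.960.

97.5%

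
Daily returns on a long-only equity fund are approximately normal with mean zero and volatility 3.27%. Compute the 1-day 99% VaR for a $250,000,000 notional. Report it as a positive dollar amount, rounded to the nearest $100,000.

At 99% one-sided, z = 2.326.
VaR = z·σ = 2.326 × 3.27% = 7.606%.
On $250,000,000: 0.07606 × $250,000,000 = $19,015,000.

$19,000,000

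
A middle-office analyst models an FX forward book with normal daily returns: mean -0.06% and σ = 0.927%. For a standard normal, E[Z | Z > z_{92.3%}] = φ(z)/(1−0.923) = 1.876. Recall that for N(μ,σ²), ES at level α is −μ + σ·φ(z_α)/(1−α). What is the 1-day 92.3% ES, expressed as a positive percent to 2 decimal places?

1.80%

ES = −(-0.06%) + 0.927% × 1.876 = 1.799%.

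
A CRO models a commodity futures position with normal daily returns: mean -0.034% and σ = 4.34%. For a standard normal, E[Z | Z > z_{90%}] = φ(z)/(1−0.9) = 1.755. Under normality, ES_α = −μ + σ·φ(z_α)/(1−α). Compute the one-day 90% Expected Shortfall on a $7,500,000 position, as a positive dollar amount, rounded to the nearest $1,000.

$574,000

ES = −(-0.034%) + 4.34% × 1.755 = 7.651%.
On $7,500,000: 0.07651 × $7,500,000 = $573,825.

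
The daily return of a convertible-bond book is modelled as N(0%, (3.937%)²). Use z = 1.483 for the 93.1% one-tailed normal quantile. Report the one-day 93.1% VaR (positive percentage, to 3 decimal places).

5.839%

VaR = z·σ = 1.483 × 3.937% = 5.839%.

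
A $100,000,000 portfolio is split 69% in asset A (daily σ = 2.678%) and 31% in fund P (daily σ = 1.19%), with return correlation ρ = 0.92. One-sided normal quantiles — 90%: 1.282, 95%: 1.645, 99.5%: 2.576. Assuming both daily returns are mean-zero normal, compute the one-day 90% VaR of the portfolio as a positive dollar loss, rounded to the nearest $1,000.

$2,810,000

σ_p² = 0.69²·2.678² + 0.31²·1.19² + 2·0.92·0.69·0.31·2.678·1.19 = 4.8048 (%²).
σ_p = √4.8048 = 2.192%.
VaR = 1.282 × 2.192% = 2.810%; on $100,000,000 that is $2,810,000.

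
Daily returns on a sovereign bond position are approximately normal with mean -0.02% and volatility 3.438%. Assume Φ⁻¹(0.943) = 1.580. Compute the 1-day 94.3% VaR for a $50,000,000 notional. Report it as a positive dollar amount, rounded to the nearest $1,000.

VaR = −μ + z·σ = −(-0.02%) + 1.580 × 3.438% = 5.452%.
On $50,000,000: 0.05452 × $50,000,000 = $2,726,000.

$2,726,000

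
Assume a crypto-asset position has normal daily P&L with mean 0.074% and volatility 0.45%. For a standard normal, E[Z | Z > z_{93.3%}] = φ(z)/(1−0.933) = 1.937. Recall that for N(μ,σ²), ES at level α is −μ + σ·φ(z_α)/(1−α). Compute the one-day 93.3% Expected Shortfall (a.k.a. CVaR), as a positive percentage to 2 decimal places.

0.80%

ES = −(0.074%) + 0.45% × 1.937 = 0.798%.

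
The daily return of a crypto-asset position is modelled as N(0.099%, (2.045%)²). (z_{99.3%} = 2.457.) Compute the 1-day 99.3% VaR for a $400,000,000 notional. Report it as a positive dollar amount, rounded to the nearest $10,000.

VaR = −μ + z·σ = −(0.099%) + 2.457 × 2.045% = 4.926%.
On $400,000,000: 0.04926 × $400,000,000 = $19,704,000.

$19,700,000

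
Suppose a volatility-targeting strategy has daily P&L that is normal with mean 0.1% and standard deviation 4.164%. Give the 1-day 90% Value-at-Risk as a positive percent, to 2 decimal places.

At 90% one-sided, z = 1.282.
VaR = −μ + z·σ = −(0.1%) + 1.282 × 4.164% = 5.238%.

5.24%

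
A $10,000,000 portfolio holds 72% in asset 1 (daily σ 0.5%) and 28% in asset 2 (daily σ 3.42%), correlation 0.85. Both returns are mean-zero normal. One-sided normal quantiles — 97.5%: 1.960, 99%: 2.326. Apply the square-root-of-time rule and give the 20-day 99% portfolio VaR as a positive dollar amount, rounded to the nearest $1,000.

$1,329,000

σ_p = √(0.72²·0.5² + 0.28²·3.42² + 2·0.85·0.72·0.28·0.5·3.42) = 1.278%.
σ_{20d} = 1.278% × √20 = 5.715%.
VaR = 2.326 × 5.715% = 13.293%; on $10,000,000 that is $1,329,300.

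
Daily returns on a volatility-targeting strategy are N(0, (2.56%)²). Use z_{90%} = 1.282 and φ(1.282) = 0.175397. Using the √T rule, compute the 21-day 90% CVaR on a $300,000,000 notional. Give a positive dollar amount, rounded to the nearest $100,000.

σ_{21d} = 2.56% × √21 = 11.731%.
ES multiplier = φ(z)/(1−α) = 0.175397/0.1 = 1.754.
ES = 11.731% × 1.754 = 20.576%; on $300,000,000: $61,728,000.

$61,700,000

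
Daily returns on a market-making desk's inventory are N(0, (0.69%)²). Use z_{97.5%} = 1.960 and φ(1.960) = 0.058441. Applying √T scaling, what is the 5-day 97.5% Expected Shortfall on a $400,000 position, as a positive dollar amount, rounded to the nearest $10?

$14,430

σ_{5d} = 0.69% × √5 = 1.543%.
ES multiplier = φ(z)/(1−α) = 0.058441/0.025 = 2.338.
ES = 1.543% × 2.338 = 3.608%; on $400,000: $14,432.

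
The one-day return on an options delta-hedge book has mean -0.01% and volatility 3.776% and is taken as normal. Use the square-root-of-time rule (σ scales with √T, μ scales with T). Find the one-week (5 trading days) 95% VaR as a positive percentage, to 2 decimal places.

At 95%, z = 1.645.
σ_{5d} = 3.776% × √5 = 8.443%; μ_{5d} = 5 × -0.01% = -0.050%.
VaR = −(-0.050%) + 1.645 × 8.443% = 13.939%.

13.94%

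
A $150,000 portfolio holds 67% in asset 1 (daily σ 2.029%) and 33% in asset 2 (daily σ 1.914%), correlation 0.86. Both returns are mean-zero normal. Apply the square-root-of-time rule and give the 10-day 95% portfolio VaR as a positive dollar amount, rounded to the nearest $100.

$15,100

σ_p = √(0.67²·2.029² + 0.33²·1.914² + 2·0.86·0.67·0.33·2.029·1.914) = 1.930%.
σ_{10d} = 1.930% × √10 = 6.103%.
z(95%) = 1.645.
VaR = 1.645 × 6.103% = 10.039%; on $150,000 that is $15,058.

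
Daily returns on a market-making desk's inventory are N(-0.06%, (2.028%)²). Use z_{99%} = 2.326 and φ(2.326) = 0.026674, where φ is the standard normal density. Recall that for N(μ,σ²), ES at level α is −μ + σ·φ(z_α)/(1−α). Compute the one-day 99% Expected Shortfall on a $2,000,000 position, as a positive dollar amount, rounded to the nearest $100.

$109,400

Tail multiplier: φ(z)/(1−α) = 0.026674 / 0.01 = 2.667.
ES = −(-0.06%) + 2.028% × 2.667 = 5.469%.
On $2,000,000: 0.05469 × $2,000,000 = $109,380.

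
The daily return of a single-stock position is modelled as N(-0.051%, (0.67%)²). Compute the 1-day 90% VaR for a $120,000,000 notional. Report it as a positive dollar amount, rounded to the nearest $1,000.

$1,092,000

At 90% one-sided, z = 1.282.
VaR = −μ + z·σ = −(-0.051%) + 1.282 × 0.67% = 0.910%.
On $120,000,000: 0.00910 × $120,000,000 = $1,092,000.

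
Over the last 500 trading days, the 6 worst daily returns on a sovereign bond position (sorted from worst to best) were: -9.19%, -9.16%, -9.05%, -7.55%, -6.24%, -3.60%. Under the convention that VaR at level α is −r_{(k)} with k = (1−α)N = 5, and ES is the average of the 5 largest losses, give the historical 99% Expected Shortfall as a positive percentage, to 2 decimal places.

The 5 worst returns sum to -41.19%.
ES = −(-41.19%) / 5 = 8.238% ≈ 8.24%.

8.24%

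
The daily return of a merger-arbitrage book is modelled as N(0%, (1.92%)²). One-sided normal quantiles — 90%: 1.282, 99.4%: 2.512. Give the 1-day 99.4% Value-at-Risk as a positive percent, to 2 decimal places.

VaR = z·σ = 2.512 × 1.92% = 4.823%.

4.82%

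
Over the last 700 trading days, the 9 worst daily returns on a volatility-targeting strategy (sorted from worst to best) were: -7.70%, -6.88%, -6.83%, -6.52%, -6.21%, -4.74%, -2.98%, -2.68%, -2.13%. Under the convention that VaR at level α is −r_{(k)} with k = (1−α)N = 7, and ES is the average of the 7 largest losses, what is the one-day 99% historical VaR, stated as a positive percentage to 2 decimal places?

k = 7; the 7th lowest return is -2.98%, so VaR = 2.98%.

2.98%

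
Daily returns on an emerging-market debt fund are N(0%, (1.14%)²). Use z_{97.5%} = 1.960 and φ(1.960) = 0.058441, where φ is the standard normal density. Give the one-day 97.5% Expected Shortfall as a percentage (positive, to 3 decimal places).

2.665%

Tail multiplier: φ(z)/(1−α) = 0.058441 / 0.025 = 2.338.
ES = 1.14% × 2.338 = 2.665%.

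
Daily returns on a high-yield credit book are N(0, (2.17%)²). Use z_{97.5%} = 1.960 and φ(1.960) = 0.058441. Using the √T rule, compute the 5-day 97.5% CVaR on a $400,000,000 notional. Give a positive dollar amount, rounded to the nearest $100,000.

σ_{5d} = 2.17% × √5 = 4.852%.
ES multiplier = φ(z)/(1−α) = 0.058441/0.025 = 2.338.
ES = 4.852% × 2.338 = 11.344%; on $400,000,000: $45,376,000.

$45,400,000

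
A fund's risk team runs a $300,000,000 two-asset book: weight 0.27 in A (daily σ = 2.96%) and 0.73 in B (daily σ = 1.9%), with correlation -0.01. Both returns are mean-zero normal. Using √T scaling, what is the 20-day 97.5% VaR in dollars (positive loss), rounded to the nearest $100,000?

$41,900,000

σ_p = √(0.27²·2.96² + 0.73²·1.9² + 2·-0.01·0.27·0.73·2.96·1.9) = 1.594%.
σ_{20d} = 1.594% × √20 = 7.129%.
z(97.5%) = 1.960.
VaR = 1.960 × 7.129% = 13.973%; on $300,000,000 that is $41,919,000.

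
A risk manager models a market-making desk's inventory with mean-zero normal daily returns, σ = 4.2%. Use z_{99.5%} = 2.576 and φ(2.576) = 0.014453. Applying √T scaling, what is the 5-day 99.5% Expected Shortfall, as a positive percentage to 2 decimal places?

σ_{5d} = 4.2% × √5 = 9.391%.
ES multiplier = φ(z)/(1−α) = 0.014453/0.005 = 2.891.
ES = 9.391% × 2.891 = 27.149%.

27.15%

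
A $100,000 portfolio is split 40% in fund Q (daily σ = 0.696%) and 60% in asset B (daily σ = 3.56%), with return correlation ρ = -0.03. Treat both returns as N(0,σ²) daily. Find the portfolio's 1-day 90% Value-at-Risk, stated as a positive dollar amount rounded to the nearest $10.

$2,750

σ_p² = 0.4²·0.696² + 0.6²·3.56² + 2·-0.03·0.4·0.6·0.696·3.56 = 4.6043 (%²).
σ_p = √4.6043 = 2.146%.
At 90%, z = 1.282.
VaR = 1.282 × 2.146% = 2.751%; on $100,000 that is $2,751.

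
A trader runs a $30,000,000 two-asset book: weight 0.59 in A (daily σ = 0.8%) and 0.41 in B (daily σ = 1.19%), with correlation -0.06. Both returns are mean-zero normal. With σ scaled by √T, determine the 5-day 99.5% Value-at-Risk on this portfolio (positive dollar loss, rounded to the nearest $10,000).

$1,140,000

σ_p = √(0.59²·0.8² + 0.41²·1.19² + 2·-0.06·0.59·0.41·0.8·1.19) = 0.658%.
σ_{5d} = 0.658% × √5 = 1.471%.
z(99.5%) = 2.576.
VaR = 2.576 × 1.471% = 3.789%; on $30,000,000 that is $1,136,700.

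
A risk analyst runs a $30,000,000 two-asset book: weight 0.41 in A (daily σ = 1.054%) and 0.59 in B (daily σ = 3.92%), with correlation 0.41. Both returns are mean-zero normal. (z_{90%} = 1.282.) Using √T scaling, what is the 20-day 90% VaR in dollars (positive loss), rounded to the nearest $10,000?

$4,340,000

σ_p = √(0.41²·1.054² + 0.59²·3.92² + 2·0.41·0.41·0.59·1.054·3.92) = 2.521%.
σ_{20d} = 2.521% × √20 = 11.274%.
VaR = 1.282 × 11.274% = 14.453%; on $30,000,000 that is $4,335,900.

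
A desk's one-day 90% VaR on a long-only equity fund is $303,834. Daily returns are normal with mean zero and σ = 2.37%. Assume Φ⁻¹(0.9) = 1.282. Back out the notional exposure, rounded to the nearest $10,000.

$10,000,000

VaR as a fraction of value: z·σ = 1.282 × 2.37% = 3.03834%.
Position = $303,834 / 0.0303834 = $10,000,000.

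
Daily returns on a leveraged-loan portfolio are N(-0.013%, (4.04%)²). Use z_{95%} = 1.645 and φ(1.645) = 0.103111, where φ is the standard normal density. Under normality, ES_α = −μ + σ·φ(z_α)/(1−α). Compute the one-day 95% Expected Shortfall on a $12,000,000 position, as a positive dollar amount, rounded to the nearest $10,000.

Tail multiplier: φ(z)/(1−α) = 0.103111 / 0.05 = 2.062.
ES = −(-0.013%) + 4.04% × 2.062 = 8.343%.
On $12,000,000: 0.08343 × $12,000,000 = $1,001,160.

$1,000,000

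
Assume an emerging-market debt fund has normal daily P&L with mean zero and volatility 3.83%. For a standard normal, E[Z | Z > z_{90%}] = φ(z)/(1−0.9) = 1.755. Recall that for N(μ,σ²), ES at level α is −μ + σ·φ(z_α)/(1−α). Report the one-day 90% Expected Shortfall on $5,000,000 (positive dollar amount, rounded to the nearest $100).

ES = 3.83% × 1.755 = 6.722%.
On $5,000,000: 0.06722 × $5,000,000 = $336,100.

$336,100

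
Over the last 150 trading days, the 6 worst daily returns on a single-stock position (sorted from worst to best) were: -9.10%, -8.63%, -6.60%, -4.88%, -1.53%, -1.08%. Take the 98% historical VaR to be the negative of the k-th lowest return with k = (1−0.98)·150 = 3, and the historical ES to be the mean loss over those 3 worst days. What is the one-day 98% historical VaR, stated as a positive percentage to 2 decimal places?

k = 3; the 3rd lowest return is -6.60%, so VaR = 6.60%.

6.60%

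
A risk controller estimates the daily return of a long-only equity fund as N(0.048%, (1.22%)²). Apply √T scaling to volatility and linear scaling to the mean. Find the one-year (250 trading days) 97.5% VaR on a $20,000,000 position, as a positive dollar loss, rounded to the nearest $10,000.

$5,160,000

At 97.5%, z = 1.960.
σ_{250d} = 1.22% × √250 = 19.290%; μ_{250d} = 250 × 0.048% = 12.000%.
VaR = −(12.000%) + 1.960 × 19.290% = 25.808%.
On $20,000,000: 0.25808 × $20,000,000 = $5,161,600.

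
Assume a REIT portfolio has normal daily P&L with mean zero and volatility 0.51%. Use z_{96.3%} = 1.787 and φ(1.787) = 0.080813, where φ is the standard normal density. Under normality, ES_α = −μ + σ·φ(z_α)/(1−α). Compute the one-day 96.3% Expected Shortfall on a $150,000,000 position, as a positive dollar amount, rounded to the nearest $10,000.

$1,670,000

Tail multiplier: φ(z)/(1−α) = 0.080813 / 0.037 = 2.184.
ES = 0.51% × 2.184 = 1.114%.
On $150,000,000: 0.01114 × $150,000,000 = $1,671,000.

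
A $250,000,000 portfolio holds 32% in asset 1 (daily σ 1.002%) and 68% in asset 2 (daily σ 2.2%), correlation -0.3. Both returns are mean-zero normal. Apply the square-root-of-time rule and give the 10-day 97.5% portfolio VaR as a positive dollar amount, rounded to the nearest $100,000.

σ_p = √(0.32²·1.002² + 0.68²·2.2² + 2·-0.3·0.32·0.68·1.002·2.2) = 1.433%.
σ_{10d} = 1.433% × √10 = 4.532%.
z(97.5%) = 1.960.
VaR = 1.960 × 4.532% = 8.883%; on $250,000,000 that is $22,207,500.

$22,200,000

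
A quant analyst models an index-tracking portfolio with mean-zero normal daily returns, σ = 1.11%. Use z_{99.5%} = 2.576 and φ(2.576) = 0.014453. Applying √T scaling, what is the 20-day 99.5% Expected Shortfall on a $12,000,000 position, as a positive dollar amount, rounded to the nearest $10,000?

σ_{20d} = 1.11% × √20 = 4.964%.
ES multiplier = φ(z)/(1−α) = 0.014453/0.005 = 2.891.
ES = 4.964% × 2.891 = 14.351%; on $12,000,000: $1,722,120.

$1,720,000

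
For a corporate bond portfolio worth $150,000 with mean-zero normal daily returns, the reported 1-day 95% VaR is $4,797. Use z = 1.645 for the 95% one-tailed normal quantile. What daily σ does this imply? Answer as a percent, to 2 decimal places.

1.94%

VaR as a fraction: $4,797 / $150,000 = 3.198%.
σ = VaR / z = 3.198% / 1.645 = 1.944%.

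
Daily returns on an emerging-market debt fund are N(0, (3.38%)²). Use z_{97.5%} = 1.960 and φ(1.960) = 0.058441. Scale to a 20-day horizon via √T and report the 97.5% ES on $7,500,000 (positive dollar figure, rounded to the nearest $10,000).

σ_{20d} = 3.38% × √20 = 15.116%.
ES multiplier = φ(z)/(1−α) = 0.058441/0.025 = 2.338.
ES = 15.116% × 2.338 = 35.341%; on $7,500,000: $2,650,575.

$2,650,000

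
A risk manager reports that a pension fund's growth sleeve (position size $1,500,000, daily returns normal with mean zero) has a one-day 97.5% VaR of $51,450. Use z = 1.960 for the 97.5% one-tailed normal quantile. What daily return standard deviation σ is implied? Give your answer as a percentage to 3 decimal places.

1.750%

VaR as a fraction: $51,450 / $1,500,000 = 3.430%.
σ = VaR / z = 3.430% / 1.960 = 1.750%.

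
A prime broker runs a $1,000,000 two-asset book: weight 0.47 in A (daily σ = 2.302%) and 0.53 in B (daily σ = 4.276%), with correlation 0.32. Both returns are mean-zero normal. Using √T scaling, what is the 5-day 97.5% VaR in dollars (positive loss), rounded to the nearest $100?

$123,000

σ_p = √(0.47²·2.302² + 0.53²·4.276² + 2·0.32·0.47·0.53·2.302·4.276) = 2.806%.
σ_{5d} = 2.806% × √5 = 6.274%.
z(97.5%) = 1.960.
VaR = 1.960 × 6.274% = 12.297%; on $1,000,000 that is $122,970.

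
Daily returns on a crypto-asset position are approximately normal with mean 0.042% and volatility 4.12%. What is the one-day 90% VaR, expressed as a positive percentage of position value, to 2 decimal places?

5.24%

At 90% one-sided, z = 1.282.
VaR = −μ + z·σ = −(0.042%) + 1.282 × 4.12% = 5.240%.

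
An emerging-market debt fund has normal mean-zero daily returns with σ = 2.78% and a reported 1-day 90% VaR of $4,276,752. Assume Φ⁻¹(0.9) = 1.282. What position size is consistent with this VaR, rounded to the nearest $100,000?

$120,000,000

VaR as a fraction of value: z·σ = 1.282 × 2.78% = 3.56396%.
Position = $4,276,752 / 0.0356396 = $120,000,000.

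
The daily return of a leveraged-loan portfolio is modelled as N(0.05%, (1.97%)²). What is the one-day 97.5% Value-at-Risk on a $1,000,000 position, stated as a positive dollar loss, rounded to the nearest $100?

At 97.5% one-sided, z = 1.960.
VaR = −μ + z·σ = −(0.05%) + 1.960 × 1.97% = 3.811%.
On $1,000,000: 0.03811 × $1,000,000 = $38,110.

$38,100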